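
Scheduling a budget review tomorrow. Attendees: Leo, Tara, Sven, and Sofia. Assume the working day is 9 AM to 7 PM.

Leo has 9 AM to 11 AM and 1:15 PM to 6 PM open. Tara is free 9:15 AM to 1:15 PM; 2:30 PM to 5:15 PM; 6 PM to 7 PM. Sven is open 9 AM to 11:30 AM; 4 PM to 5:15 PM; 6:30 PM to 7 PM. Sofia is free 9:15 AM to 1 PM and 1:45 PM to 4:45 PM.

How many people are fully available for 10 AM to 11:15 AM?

3

Tara, Sven, and Sofia can make the full 10:00-11:15 slot — that's 3.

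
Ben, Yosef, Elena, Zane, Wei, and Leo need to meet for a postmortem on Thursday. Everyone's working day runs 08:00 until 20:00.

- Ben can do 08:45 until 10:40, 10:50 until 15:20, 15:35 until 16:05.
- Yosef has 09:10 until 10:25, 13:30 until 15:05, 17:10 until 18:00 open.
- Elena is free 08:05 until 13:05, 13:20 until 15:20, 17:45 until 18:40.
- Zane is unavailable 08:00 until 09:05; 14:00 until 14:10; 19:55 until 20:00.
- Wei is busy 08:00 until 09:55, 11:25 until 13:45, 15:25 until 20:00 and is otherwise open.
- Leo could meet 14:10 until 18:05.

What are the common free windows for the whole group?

14:10-15:05

Ben free: 08:45-10:40, 10:50-15:20, 15:35-16:05.
Yosef free: 09:10-10:25, 13:30-15:05, 17:10-18:00.
Elena free: 08:05-13:05, 13:20-15:20, 17:45-18:40.
Zane free: 09:05-14:00, 14:10-19:55 (invert busy blocks within the working day).
Wei free: 09:55-11:25, 13:45-15:25 (invert busy blocks within the working day).
Leo free: 14:10-18:05.
Ben ∩ Yosef: 09:10-10:25, 13:30-15:05.
Ben ∩ Yosef ∩ Elena: 09:10-10:25, 13:30-15:05.
Ben ∩ Yosef ∩ Elena ∩ Zane: 09:10-10:25, 13:30-14:00, 14:10-15:05.
Ben ∩ Yosef ∩ Elena ∩ Zane ∩ Wei: 09:55-10:25, 13:45-14:00, 14:10-15:05.
Ben ∩ Yosef ∩ Elena ∩ Zane ∩ Wei ∩ Leo: 14:10-15:05.
So the common availability across everyone is 14:10-15:05.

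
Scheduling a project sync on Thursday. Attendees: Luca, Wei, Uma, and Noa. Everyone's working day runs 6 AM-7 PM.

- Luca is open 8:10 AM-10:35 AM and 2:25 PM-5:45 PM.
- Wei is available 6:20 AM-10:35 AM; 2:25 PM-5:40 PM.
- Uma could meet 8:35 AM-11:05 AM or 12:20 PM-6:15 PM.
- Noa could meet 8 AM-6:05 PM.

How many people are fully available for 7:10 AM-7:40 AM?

Wei can make the full 07:10-07:40 slot — that's 1.

1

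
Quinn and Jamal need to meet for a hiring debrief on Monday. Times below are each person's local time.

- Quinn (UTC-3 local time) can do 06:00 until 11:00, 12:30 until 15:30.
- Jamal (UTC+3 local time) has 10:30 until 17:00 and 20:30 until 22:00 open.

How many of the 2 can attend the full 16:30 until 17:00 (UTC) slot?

1

Quinn in UTC: 09:00-14:00, 15:30-18:30 (add 3h to convert from UTC-3).
Jamal in UTC: 07:30-14:00, 17:30-19:00 (subtract 3h to convert from UTC+3).
Quinn can make the full 16:30-17:00 slot — that's 1.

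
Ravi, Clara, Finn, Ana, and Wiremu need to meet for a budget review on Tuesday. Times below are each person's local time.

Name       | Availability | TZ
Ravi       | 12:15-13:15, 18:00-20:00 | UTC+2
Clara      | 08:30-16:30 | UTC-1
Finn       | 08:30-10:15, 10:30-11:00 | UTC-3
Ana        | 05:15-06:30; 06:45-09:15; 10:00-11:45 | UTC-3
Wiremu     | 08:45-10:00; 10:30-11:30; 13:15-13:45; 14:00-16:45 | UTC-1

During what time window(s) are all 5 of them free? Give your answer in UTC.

none

Ravi in UTC: 10:15-11:15, 16:00-18:00 (subtract 2h to convert from UTC+2).
Clara in UTC: 09:30-17:30 (add 1h to convert from UTC-1).
Finn in UTC: 11:30-13:15, 13:30-14:00 (add 3h to convert from UTC-3).
Ana in UTC: 08:15-09:30, 09:45-12:15, 13:00-14:45 (add 3h to convert from UTC-3).
Wiremu in UTC: 09:45-11:00, 11:30-12:30, 14:15-14:45, 15:00-17:45 (add 1h to convert from UTC-1).
Ravi ∩ Clara: 10:15-11:15, 16:00-17:30.
Ravi ∩ Clara ∩ Finn: ∅.
Ravi ∩ Clara ∩ Finn ∩ Ana: ∅.
Ravi ∩ Clara ∩ Finn ∩ Ana ∩ Wiremu: ∅.
There is no time when everyone is free.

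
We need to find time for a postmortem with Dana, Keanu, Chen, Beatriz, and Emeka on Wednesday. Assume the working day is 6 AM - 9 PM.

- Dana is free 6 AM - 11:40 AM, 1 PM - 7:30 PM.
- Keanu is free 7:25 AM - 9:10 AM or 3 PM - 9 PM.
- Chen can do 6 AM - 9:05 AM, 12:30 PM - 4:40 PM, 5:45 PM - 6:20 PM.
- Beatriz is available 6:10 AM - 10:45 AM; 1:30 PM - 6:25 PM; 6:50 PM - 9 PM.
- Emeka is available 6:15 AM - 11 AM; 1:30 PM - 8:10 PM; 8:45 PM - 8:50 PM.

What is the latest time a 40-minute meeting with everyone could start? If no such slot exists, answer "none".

16:00

Dana ∩ Keanu: 07:25-09:10, 15:00-19:30.
Dana ∩ Keanu ∩ Chen: 07:25-09:05, 15:00-16:40, 17:45-18:20.
Dana ∩ Keanu ∩ Chen ∩ Beatriz: 07:25-09:05, 15:00-16:40, 17:45-18:20.
Dana ∩ Keanu ∩ Chen ∩ Beatriz ∩ Emeka: 07:25-09:05, 15:00-16:40, 17:45-18:20.
So the common availability across everyone is 07:25-09:05, 15:00-16:40, 17:45-18:20.
The last common window of at least 40 minutes is 15:00-16:40; a 40-minute meeting can start as late as 16:00 and still end by 16:40.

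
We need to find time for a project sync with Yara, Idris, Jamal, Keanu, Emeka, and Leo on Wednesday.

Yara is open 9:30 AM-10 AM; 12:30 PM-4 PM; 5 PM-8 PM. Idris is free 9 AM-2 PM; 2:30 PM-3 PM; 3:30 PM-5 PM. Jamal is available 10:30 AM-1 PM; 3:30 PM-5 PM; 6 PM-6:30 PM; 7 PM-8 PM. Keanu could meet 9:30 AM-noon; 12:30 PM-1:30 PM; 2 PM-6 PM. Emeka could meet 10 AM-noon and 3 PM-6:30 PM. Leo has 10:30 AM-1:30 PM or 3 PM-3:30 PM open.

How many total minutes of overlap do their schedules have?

Yara ∩ Idris: 09:30-10:00, 12:30-14:00, 14:30-15:00, 15:30-16:00.
Yara ∩ Idris ∩ Jamal: 12:30-13:00, 15:30-16:00.
Yara ∩ Idris ∩ Jamal ∩ Keanu: 12:30-13:00, 15:30-16:00.
Yara ∩ Idris ∩ Jamal ∩ Keanu ∩ Emeka: 15:30-16:00.
Yara ∩ Idris ∩ Jamal ∩ Keanu ∩ Emeka ∩ Leo: ∅.
There is no time when everyone is free.
There is no common window, so the total is 0 minutes.

0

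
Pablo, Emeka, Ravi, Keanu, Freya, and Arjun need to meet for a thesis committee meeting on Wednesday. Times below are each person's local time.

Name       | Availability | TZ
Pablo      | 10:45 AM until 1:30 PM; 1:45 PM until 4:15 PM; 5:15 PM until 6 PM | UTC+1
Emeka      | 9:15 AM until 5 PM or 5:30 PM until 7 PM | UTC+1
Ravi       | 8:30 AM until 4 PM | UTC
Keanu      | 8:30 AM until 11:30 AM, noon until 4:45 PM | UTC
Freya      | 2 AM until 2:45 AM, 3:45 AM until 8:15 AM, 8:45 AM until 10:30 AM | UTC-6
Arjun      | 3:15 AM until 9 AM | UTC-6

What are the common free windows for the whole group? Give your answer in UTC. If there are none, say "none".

09:45-11:30, 12:00-12:30, 12:45-14:15, 14:45-15:00

Pablo in UTC: 09:45-12:30, 12:45-15:15, 16:15-17:00 (subtract 1h to convert from UTC+1).
Emeka in UTC: 08:15-16:00, 16:30-18:00 (subtract 1h to convert from UTC+1).
Ravi in UTC: 08:30-16:00.
Keanu in UTC: 08:30-11:30, 12:00-16:45.
Freya in UTC: 08:00-08:45, 09:45-14:15, 14:45-16:30 (add 6h to convert from UTC-6).
Arjun in UTC: 09:15-15:00 (add 6h to convert from UTC-6).
Pablo ∩ Emeka: 09:45-12:30, 12:45-15:15, 16:30-17:00.
Pablo ∩ Emeka ∩ Ravi: 09:45-12:30, 12:45-15:15.
Pablo ∩ Emeka ∩ Ravi ∩ Keanu: 09:45-11:30, 12:00-12:30, 12:45-15:15.
Pablo ∩ Emeka ∩ Ravi ∩ Keanu ∩ Freya: 09:45-11:30, 12:00-12:30, 12:45-14:15, 14:45-15:15.
Pablo ∩ Emeka ∩ Ravi ∩ Keanu ∩ Freya ∩ Arjun: 09:45-11:30, 12:00-12:30, 12:45-14:15, 14:45-15:00.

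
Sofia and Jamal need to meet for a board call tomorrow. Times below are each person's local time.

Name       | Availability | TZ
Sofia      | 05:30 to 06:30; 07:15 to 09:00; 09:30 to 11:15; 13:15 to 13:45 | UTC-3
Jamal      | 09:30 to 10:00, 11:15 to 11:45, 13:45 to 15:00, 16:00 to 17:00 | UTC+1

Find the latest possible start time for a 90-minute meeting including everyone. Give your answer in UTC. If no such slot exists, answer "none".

none

Sofia in UTC: 08:30-09:30, 10:15-12:00, 12:30-14:15, 16:15-16:45 (add 3h to convert from UTC-3).
Jamal in UTC: 08:30-09:00, 10:15-10:45, 12:45-14:00, 15:00-16:00 (subtract 1h to convert from UTC+1).
Sofia ∩ Jamal: 08:30-09:00, 10:15-10:45, 12:45-14:00.
Those are the intersection windows.
No common window is at least 90 minutes long.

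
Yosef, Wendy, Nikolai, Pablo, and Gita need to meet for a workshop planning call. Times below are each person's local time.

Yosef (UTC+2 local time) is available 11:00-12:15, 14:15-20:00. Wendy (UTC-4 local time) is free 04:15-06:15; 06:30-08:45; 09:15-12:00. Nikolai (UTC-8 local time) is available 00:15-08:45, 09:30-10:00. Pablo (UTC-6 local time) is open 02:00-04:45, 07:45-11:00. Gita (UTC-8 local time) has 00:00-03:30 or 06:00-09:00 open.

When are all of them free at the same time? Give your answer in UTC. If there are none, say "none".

Yosef in UTC: 09:00-10:15, 12:15-18:00 (subtract 2h to convert from UTC+2).
Wendy in UTC: 08:15-10:15, 10:30-12:45, 13:15-16:00 (add 4h to convert from UTC-4).
Nikolai in UTC: 08:15-16:45, 17:30-18:00 (add 8h to convert from UTC-8).
Pablo in UTC: 08:00-10:45, 13:45-17:00 (add 6h to convert from UTC-6).
Gita in UTC: 08:00-11:30, 14:00-17:00 (add 8h to convert from UTC-8).
Yosef ∩ Wendy: 09:00-10:15, 12:15-12:45, 13:15-16:00.
Yosef ∩ Wendy ∩ Nikolai: 09:00-10:15, 12:15-12:45, 13:15-16:00.
Yosef ∩ Wendy ∩ Nikolai ∩ Pablo: 09:00-10:15, 13:45-16:00.
Yosef ∩ Wendy ∩ Nikolai ∩ Pablo ∩ Gita: 09:00-10:15, 14:00-16:00.
So the common availability across everyone is 09:00-10:15, 14:00-16:00.

09:00-10:15, 14:00-16:00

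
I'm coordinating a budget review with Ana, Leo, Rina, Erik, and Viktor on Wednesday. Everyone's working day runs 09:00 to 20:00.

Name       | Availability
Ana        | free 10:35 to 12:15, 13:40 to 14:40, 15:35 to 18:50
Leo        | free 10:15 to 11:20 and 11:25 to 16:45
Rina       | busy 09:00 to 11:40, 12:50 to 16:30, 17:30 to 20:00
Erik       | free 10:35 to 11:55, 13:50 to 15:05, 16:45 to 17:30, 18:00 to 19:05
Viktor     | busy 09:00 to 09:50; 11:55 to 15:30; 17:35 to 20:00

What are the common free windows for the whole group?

11:40-11:55

Ana free: 10:35-12:15, 13:40-14:40, 15:35-18:50.
Leo free: 10:15-11:20, 11:25-16:45.
Rina free: 11:40-12:50, 16:30-17:30 (invert busy blocks within the working day).
Erik free: 10:35-11:55, 13:50-15:05, 16:45-17:30, 18:00-19:05.
Viktor free: 09:50-11:55, 15:30-17:35 (invert busy blocks within the working day).
Ana ∩ Leo: 10:35-11:20, 11:25-12:15, 13:40-14:40, 15:35-16:45.
Ana ∩ Leo ∩ Rina: 11:40-12:15, 16:30-16:45.
Ana ∩ Leo ∩ Rina ∩ Erik: 11:40-11:55.
Ana ∩ Leo ∩ Rina ∩ Erik ∩ Viktor: 11:40-11:55.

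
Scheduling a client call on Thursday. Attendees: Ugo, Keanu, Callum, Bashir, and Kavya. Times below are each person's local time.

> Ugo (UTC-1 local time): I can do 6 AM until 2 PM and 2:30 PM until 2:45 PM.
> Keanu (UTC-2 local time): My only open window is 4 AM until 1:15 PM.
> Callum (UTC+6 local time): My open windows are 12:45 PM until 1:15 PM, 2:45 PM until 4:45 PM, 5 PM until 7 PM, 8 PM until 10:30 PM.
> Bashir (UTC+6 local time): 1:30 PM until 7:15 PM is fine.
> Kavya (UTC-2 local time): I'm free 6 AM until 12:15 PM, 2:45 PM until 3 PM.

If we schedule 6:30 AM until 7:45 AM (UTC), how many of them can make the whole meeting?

1

Ugo in UTC: 07:00-15:00, 15:30-15:45 (add 1h to convert from UTC-1).
Keanu in UTC: 06:00-15:15 (add 2h to convert from UTC-2).
Callum in UTC: 06:45-07:15, 08:45-10:45, 11:00-13:00, 14:00-16:30 (subtract 6h to convert from UTC+6).
Bashir in UTC: 07:30-13:15 (subtract 6h to convert from UTC+6).
Kavya in UTC: 08:00-14:15, 16:45-17:00 (add 2h to convert from UTC-2).
Keanu can make the full 06:30-07:45 slot — that's 1.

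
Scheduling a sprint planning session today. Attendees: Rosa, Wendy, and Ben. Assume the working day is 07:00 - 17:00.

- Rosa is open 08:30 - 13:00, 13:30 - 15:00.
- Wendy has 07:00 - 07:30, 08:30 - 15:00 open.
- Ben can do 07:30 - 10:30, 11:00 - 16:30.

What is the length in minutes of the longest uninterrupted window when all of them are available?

120

Rosa ∩ Wendy: 08:30-13:00, 13:30-15:00.
Rosa ∩ Wendy ∩ Ben: 08:30-10:30, 11:00-13:00, 13:30-15:00.
So the common availability across everyone is 08:30-10:30, 11:00-13:00, 13:30-15:00.
The longest is 08:30-10:30 at 120 minutes.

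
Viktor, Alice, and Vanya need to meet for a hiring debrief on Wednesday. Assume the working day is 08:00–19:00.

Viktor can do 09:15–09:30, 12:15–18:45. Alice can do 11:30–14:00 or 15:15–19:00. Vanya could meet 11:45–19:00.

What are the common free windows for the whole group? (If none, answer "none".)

Viktor ∩ Alice: 12:15-14:00, 15:15-18:45.
Viktor ∩ Alice ∩ Vanya: 12:15-14:00, 15:15-18:45.
Those are the intersection windows.

12:15-14:00, 15:15-18:45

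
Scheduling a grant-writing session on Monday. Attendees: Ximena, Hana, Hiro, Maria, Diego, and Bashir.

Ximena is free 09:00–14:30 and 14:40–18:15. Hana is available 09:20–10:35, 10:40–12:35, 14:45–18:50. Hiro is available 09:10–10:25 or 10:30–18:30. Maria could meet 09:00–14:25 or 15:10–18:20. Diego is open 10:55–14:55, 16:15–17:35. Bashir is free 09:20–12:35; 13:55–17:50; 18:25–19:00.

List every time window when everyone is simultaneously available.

10:55-12:35, 16:15-17:35

Ximena ∩ Hana: 09:20-10:35, 10:40-12:35, 14:45-18:15.
Ximena ∩ Hana ∩ Hiro: 09:20-10:25, 10:30-10:35, 10:40-12:35, 14:45-18:15.
Ximena ∩ Hana ∩ Hiro ∩ Maria: 09:20-10:25, 10:30-10:35, 10:40-12:35, 15:10-18:15.
Ximena ∩ Hana ∩ Hiro ∩ Maria ∩ Diego: 10:55-12:35, 16:15-17:35.
Ximena ∩ Hana ∩ Hiro ∩ Maria ∩ Diego ∩ Bashir: 10:55-12:35, 16:15-17:35.
Those are the intersection windows.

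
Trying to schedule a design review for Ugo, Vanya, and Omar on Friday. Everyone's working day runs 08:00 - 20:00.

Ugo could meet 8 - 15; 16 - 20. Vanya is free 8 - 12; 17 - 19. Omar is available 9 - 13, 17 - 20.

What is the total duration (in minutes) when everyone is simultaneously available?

300

Ugo ∩ Vanya: 08:00-12:00, 17:00-19:00.
Ugo ∩ Vanya ∩ Omar: 09:00-12:00, 17:00-19:00.
Summing the common windows: 180 + 120 = 300 minutes.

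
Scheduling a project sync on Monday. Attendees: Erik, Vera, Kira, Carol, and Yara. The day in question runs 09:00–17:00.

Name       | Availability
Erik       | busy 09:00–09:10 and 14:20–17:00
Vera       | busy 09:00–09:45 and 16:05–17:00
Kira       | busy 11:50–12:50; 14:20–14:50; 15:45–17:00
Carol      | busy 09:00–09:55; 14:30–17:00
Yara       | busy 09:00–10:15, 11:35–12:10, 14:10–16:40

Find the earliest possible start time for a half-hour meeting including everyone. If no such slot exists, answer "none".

10:15

Erik free: 09:10-14:20 (invert busy blocks within the working day).
Vera free: 09:45-16:05 (invert busy blocks within the working day).
Kira free: 09:00-11:50, 12:50-14:20, 14:50-15:45 (invert busy blocks within the working day).
Carol free: 09:55-14:30 (invert busy blocks within the working day).
Yara free: 10:15-11:35, 12:10-14:10, 16:40-17:00 (invert busy blocks within the working day).
Erik ∩ Vera: 09:45-14:20.
Erik ∩ Vera ∩ Kira: 09:45-11:50, 12:50-14:20.
Erik ∩ Vera ∩ Kira ∩ Carol: 09:55-11:50, 12:50-14:20.
Erik ∩ Vera ∩ Kira ∩ Carol ∩ Yara: 10:15-11:35, 12:50-14:10.
So the common availability across everyone is 10:15-11:35, 12:50-14:10.
The first common window of at least 30 minutes is 10:15-11:35, so the earliest start is 10:15.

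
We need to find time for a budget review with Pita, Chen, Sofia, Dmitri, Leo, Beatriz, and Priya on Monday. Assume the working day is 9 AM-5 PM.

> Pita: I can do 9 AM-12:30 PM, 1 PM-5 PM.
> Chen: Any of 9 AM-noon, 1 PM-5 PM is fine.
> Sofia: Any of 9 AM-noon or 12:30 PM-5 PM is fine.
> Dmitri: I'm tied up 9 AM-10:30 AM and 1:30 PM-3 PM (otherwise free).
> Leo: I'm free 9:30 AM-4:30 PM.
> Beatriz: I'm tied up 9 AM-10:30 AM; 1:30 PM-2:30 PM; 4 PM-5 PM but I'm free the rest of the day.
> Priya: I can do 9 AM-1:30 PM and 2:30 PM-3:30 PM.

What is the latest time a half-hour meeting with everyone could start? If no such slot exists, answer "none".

Pita free: 09:00-12:30, 13:00-17:00.
Chen free: 09:00-12:00, 13:00-17:00.
Sofia free: 09:00-12:00, 12:30-17:00.
Dmitri free: 10:30-13:30, 15:00-17:00 (invert busy blocks within the working day).
Leo free: 09:30-16:30.
Beatriz free: 10:30-13:30, 14:30-16:00 (invert busy blocks within the working day).
Priya free: 09:00-13:30, 14:30-15:30.
Pita ∩ Chen: 09:00-12:00, 13:00-17:00.
Pita ∩ Chen ∩ Sofia: 09:00-12:00, 13:00-17:00.
Pita ∩ Chen ∩ Sofia ∩ Dmitri: 10:30-12:00, 13:00-13:30, 15:00-17:00.
Pita ∩ Chen ∩ Sofia ∩ Dmitri ∩ Leo: 10:30-12:00, 13:00-13:30, 15:00-16:30.
Pita ∩ Chen ∩ Sofia ∩ Dmitri ∩ Leo ∩ Beatriz: 10:30-12:00, 13:00-13:30, 15:00-16:00.
Pita ∩ Chen ∩ Sofia ∩ Dmitri ∩ Leo ∩ Beatriz ∩ Priya: 10:30-12:00, 13:00-13:30, 15:00-15:30.
The last common window of at least 30 minutes is 15:00-15:30; a 30-minute meeting can start as late as 15:00 and still end by 15:30.

15:00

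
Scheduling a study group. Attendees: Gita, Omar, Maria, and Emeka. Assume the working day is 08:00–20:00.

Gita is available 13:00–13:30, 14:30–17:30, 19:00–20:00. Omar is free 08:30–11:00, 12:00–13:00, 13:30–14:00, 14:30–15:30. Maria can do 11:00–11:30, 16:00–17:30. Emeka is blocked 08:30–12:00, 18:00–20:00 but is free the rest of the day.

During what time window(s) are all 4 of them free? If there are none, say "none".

Gita free: 13:00-13:30, 14:30-17:30, 19:00-20:00.
Omar free: 08:30-11:00, 12:00-13:00, 13:30-14:00, 14:30-15:30.
Maria free: 11:00-11:30, 16:00-17:30.
Emeka free: 08:00-08:30, 12:00-18:00 (invert busy blocks within the working day).
Gita ∩ Omar: 14:30-15:30.
Gita ∩ Omar ∩ Maria: ∅.
Gita ∩ Omar ∩ Maria ∩ Emeka: ∅.
There is no time when everyone is free.

none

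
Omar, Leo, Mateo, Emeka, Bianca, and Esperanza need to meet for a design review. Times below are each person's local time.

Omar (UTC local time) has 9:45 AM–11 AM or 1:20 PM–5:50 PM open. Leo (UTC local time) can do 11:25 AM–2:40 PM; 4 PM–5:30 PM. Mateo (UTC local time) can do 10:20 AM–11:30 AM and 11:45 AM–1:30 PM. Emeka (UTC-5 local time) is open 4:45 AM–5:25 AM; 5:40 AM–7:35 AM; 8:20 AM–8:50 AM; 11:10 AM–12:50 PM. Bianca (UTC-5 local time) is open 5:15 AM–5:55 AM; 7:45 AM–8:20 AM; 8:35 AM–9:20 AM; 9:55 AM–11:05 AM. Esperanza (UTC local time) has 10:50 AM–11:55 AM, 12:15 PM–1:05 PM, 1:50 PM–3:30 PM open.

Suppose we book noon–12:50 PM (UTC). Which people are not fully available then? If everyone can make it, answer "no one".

Bianca, Emeka, Esperanza, Omar

Omar in UTC: 09:45-11:00, 13:20-17:50.
Leo in UTC: 11:25-14:40, 16:00-17:30.
Mateo in UTC: 10:20-11:30, 11:45-13:30.
Emeka in UTC: 09:45-10:25, 10:40-12:35, 13:20-13:50, 16:10-17:50 (add 5h to convert from UTC-5).
Bianca in UTC: 10:15-10:55, 12:45-13:20, 13:35-14:20, 14:55-16:05 (add 5h to convert from UTC-5).
Esperanza in UTC: 10:50-11:55, 12:15-13:05, 13:50-15:30.
Omar: not fully free for 12:00-12:50. Leo: free for 12:00-12:50. Mateo: free for 12:00-12:50. Emeka: not fully free for 12:00-12:50. Bianca: not fully free for 12:00-12:50. Esperanza: not fully free for 12:00-12:50.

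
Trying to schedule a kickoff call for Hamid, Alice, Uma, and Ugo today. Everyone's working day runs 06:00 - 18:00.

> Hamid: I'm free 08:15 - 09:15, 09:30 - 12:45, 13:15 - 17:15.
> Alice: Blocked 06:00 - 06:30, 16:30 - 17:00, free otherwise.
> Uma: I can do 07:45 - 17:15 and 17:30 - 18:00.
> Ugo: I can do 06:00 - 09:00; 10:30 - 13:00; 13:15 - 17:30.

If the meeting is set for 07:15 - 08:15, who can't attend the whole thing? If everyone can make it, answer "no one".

Hamid, Uma

Hamid free: 08:15-09:15, 09:30-12:45, 13:15-17:15.
Alice free: 06:30-16:30, 17:00-18:00 (invert busy blocks within the working day).
Uma free: 07:45-17:15, 17:30-18:00.
Ugo free: 06:00-09:00, 10:30-13:00, 13:15-17:30.
Hamid: not fully free for 07:15-08:15. Alice: free for 07:15-08:15. Uma: not fully free for 07:15-08:15. Ugo: free for 07:15-08:15.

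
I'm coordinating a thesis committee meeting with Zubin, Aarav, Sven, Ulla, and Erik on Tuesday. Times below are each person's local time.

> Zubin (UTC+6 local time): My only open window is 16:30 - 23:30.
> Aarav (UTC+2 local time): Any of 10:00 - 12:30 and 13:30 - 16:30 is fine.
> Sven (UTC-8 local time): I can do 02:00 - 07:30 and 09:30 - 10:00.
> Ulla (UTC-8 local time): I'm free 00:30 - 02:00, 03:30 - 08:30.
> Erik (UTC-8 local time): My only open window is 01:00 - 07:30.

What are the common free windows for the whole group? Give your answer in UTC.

11:30-14:30

Zubin in UTC: 10:30-17:30 (subtract 6h to convert from UTC+6).
Aarav in UTC: 08:00-10:30, 11:30-14:30 (subtract 2h to convert from UTC+2).
Sven in UTC: 10:00-15:30, 17:30-18:00 (add 8h to convert from UTC-8).
Ulla in UTC: 08:30-10:00, 11:30-16:30 (add 8h to convert from UTC-8).
Erik in UTC: 09:00-15:30 (add 8h to convert from UTC-8).
Zubin ∩ Aarav: 11:30-14:30.
Zubin ∩ Aarav ∩ Sven: 11:30-14:30.
Zubin ∩ Aarav ∩ Sven ∩ Ulla: 11:30-14:30.
Zubin ∩ Aarav ∩ Sven ∩ Ulla ∩ Erik: 11:30-14:30.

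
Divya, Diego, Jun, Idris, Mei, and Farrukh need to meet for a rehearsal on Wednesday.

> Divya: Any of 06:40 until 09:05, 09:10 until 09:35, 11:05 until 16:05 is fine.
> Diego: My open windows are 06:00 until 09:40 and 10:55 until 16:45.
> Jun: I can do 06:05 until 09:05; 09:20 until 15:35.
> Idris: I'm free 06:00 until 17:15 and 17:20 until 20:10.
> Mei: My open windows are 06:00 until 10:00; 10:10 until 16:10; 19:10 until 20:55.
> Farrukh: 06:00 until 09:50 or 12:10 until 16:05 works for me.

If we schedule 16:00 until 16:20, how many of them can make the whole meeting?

Diego and Idris can make the full 16:00-16:20 slot — that's 2.

2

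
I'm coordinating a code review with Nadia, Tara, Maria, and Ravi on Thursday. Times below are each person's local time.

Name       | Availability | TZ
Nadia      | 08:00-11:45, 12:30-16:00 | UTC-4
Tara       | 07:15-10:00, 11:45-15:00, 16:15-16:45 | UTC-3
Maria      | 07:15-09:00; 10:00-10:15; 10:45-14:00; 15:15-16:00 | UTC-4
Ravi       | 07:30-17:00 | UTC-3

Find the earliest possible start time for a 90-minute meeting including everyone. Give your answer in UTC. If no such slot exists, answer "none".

Nadia in UTC: 12:00-15:45, 16:30-20:00 (add 4h to convert from UTC-4).
Tara in UTC: 10:15-13:00, 14:45-18:00, 19:15-19:45 (add 3h to convert from UTC-3).
Maria in UTC: 11:15-13:00, 14:00-14:15, 14:45-18:00, 19:15-20:00 (add 4h to convert from UTC-4).
Ravi in UTC: 10:30-20:00 (add 3h to convert from UTC-3).
Nadia ∩ Tara: 12:00-13:00, 14:45-15:45, 16:30-18:00, 19:15-19:45.
Nadia ∩ Tara ∩ Maria: 12:00-13:00, 14:45-15:45, 16:30-18:00, 19:15-19:45.
Nadia ∩ Tara ∩ Maria ∩ Ravi: 12:00-13:00, 14:45-15:45, 16:30-18:00, 19:15-19:45.
So the common availability across everyone is 12:00-13:00, 14:45-15:45, 16:30-18:00, 19:15-19:45.
The first common window of at least 90 minutes is 16:30-18:00, so the earliest start is 16:30.

16:30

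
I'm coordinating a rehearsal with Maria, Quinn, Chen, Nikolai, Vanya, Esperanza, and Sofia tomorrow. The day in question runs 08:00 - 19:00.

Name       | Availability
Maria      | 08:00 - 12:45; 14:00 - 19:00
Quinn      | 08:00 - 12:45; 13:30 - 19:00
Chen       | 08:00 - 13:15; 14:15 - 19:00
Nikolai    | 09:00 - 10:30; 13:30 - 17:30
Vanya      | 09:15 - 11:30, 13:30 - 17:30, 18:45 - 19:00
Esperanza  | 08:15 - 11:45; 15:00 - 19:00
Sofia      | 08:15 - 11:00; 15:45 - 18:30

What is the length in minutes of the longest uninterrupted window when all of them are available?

105

Maria ∩ Quinn: 08:00-12:45, 14:00-19:00.
Maria ∩ Quinn ∩ Chen: 08:00-12:45, 14:15-19:00.
Maria ∩ Quinn ∩ Chen ∩ Nikolai: 09:00-10:30, 14:15-17:30.
Maria ∩ Quinn ∩ Chen ∩ Nikolai ∩ Vanya: 09:15-10:30, 14:15-17:30.
Maria ∩ Quinn ∩ Chen ∩ Nikolai ∩ Vanya ∩ Esperanza: 09:15-10:30, 15:00-17:30.
Maria ∩ Quinn ∩ Chen ∩ Nikolai ∩ Vanya ∩ Esperanza ∩ Sofia: 09:15-10:30, 15:45-17:30.
The longest is 15:45-17:30 at 105 minutes.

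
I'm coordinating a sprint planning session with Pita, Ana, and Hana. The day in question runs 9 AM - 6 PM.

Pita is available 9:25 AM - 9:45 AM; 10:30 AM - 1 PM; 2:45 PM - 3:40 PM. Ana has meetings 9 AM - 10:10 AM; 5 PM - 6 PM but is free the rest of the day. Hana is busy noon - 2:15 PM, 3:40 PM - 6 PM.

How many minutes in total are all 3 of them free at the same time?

145

Pita free: 09:25-09:45, 10:30-13:00, 14:45-15:40.
Ana free: 10:10-17:00 (invert busy blocks within the working day).
Hana free: 09:00-12:00, 14:15-15:40 (invert busy blocks within the working day).
Pita ∩ Ana: 10:30-13:00, 14:45-15:40.
Pita ∩ Ana ∩ Hana: 10:30-12:00, 14:45-15:40.
So the common availability across everyone is 10:30-12:00, 14:45-15:40.
Summing the common windows: 90 + 55 = 145 minutes.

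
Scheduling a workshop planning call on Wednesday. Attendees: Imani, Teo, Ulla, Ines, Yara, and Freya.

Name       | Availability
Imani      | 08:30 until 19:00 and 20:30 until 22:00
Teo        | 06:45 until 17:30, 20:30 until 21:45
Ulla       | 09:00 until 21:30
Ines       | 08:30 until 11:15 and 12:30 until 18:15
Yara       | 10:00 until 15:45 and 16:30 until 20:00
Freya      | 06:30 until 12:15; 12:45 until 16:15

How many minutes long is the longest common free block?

Imani ∩ Teo: 08:30-17:30, 20:30-21:45.
Imani ∩ Teo ∩ Ulla: 09:00-17:30, 20:30-21:30.
Imani ∩ Teo ∩ Ulla ∩ Ines: 09:00-11:15, 12:30-17:30.
Imani ∩ Teo ∩ Ulla ∩ Ines ∩ Yara: 10:00-11:15, 12:30-15:45, 16:30-17:30.
Imani ∩ Teo ∩ Ulla ∩ Ines ∩ Yara ∩ Freya: 10:00-11:15, 12:45-15:45.
The longest is 12:45-15:45 at 180 minutes.

180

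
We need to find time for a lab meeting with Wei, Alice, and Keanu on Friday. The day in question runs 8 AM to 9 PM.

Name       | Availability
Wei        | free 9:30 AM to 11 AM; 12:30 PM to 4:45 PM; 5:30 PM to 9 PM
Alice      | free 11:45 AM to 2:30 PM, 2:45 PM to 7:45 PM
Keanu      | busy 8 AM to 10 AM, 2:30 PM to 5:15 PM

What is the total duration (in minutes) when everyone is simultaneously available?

Wei free: 09:30-11:00, 12:30-16:45, 17:30-21:00.
Alice free: 11:45-14:30, 14:45-19:45.
Keanu free: 10:00-14:30, 17:15-21:00 (invert busy blocks within the working day).
Wei ∩ Alice: 12:30-14:30, 14:45-16:45, 17:30-19:45.
Wei ∩ Alice ∩ Keanu: 12:30-14:30, 17:30-19:45.
So the common availability across everyone is 12:30-14:30, 17:30-19:45.
Summing the common windows: 120 + 135 = 255 minutes.

255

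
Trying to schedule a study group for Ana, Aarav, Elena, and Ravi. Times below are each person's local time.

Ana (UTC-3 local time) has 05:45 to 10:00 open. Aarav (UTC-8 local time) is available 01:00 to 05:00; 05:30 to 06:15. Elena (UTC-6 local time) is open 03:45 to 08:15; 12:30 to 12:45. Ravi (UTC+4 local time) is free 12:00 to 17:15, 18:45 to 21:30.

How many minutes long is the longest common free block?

195

Ana in UTC: 08:45-13:00 (add 3h to convert from UTC-3).
Aarav in UTC: 09:00-13:00, 13:30-14:15 (add 8h to convert from UTC-8).
Elena in UTC: 09:45-14:15, 18:30-18:45 (add 6h to convert from UTC-6).
Ravi in UTC: 08:00-13:15, 14:45-17:30 (subtract 4h to convert from UTC+4).
Ana ∩ Aarav: 09:00-13:00.
Ana ∩ Aarav ∩ Elena: 09:45-13:00.
Ana ∩ Aarav ∩ Elena ∩ Ravi: 09:45-13:00.
Those are the intersection windows.
The longest is 09:45-13:00 at 195 minutes.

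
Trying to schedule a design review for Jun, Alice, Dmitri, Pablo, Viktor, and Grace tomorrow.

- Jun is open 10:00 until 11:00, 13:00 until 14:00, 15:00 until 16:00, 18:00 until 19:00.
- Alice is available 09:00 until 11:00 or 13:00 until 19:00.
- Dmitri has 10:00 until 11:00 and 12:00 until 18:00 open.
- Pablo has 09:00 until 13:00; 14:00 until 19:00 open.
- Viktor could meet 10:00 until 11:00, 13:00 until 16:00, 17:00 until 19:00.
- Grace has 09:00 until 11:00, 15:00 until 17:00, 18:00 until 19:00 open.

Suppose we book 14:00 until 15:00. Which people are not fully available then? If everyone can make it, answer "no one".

Jun: not fully free for 14:00-15:00. Alice: free for 14:00-15:00. Dmitri: free for 14:00-15:00. Pablo: free for 14:00-15:00. Viktor: free for 14:00-15:00. Grace: not fully free for 14:00-15:00.

Grace, Jun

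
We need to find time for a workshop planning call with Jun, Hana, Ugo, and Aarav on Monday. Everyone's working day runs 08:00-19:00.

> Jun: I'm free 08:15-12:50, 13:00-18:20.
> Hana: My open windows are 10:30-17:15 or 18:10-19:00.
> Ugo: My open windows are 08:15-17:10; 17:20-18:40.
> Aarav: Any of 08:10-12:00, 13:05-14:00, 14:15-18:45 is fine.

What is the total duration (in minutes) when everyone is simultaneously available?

Jun ∩ Hana: 10:30-12:50, 13:00-17:15, 18:10-18:20.
Jun ∩ Hana ∩ Ugo: 10:30-12:50, 13:00-17:10, 18:10-18:20.
Jun ∩ Hana ∩ Ugo ∩ Aarav: 10:30-12:00, 13:05-14:00, 14:15-17:10, 18:10-18:20.
Those are the intersection windows.
Summing the common windows: 90 + 55 + 175 + 10 = 330 minutes.

330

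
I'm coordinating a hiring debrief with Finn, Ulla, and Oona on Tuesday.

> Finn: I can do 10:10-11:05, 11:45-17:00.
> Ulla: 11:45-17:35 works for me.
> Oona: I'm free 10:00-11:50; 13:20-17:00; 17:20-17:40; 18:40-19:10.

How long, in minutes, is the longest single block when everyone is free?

220

Finn ∩ Ulla: 11:45-17:00.
Finn ∩ Ulla ∩ Oona: 11:45-11:50, 13:20-17:00.
Those are the intersection windows.
The longest is 13:20-17:00 at 220 minutes.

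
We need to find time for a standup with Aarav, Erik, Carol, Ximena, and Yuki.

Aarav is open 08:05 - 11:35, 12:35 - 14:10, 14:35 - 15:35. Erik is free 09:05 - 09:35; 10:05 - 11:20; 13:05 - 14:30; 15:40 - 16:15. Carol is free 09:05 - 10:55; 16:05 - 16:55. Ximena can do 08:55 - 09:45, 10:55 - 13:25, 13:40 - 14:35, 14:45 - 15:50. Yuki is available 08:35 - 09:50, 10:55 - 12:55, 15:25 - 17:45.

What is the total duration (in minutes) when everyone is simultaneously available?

Aarav ∩ Erik: 09:05-09:35, 10:05-11:20, 13:05-14:10.
Aarav ∩ Erik ∩ Carol: 09:05-09:35, 10:05-10:55.
Aarav ∩ Erik ∩ Carol ∩ Ximena: 09:05-09:35.
Aarav ∩ Erik ∩ Carol ∩ Ximena ∩ Yuki: 09:05-09:35.
That's a single block of 30 minutes.

30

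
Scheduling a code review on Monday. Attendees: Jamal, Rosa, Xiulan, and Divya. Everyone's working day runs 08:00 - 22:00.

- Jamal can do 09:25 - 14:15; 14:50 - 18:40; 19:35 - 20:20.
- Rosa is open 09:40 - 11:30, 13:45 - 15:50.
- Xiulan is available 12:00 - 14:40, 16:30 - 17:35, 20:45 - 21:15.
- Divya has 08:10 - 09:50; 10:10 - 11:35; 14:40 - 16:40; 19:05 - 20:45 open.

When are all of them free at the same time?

none

Jamal ∩ Rosa: 09:40-11:30, 13:45-14:15, 14:50-15:50.
Jamal ∩ Rosa ∩ Xiulan: 13:45-14:15.
Jamal ∩ Rosa ∩ Xiulan ∩ Divya: ∅.
There is no time when everyone is free.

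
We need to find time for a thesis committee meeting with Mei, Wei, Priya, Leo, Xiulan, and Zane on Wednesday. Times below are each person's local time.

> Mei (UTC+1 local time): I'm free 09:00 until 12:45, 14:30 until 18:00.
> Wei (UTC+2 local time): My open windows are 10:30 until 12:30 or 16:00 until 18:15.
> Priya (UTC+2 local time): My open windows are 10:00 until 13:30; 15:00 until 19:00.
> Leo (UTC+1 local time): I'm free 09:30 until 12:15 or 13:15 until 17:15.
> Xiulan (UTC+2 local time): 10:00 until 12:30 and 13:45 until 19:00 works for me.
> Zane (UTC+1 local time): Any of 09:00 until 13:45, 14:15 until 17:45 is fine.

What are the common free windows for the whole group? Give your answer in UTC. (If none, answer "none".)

Mei in UTC: 08:00-11:45, 13:30-17:00 (subtract 1h to convert from UTC+1).
Wei in UTC: 08:30-10:30, 14:00-16:15 (subtract 2h to convert from UTC+2).
Priya in UTC: 08:00-11:30, 13:00-17:00 (subtract 2h to convert from UTC+2).
Leo in UTC: 08:30-11:15, 12:15-16:15 (subtract 1h to convert from UTC+1).
Xiulan in UTC: 08:00-10:30, 11:45-17:00 (subtract 2h to convert from UTC+2).
Zane in UTC: 08:00-12:45, 13:15-16:45 (subtract 1h to convert from UTC+1).
Mei ∩ Wei: 08:30-10:30, 14:00-16:15.
Mei ∩ Wei ∩ Priya: 08:30-10:30, 14:00-16:15.
Mei ∩ Wei ∩ Priya ∩ Leo: 08:30-10:30, 14:00-16:15.
Mei ∩ Wei ∩ Priya ∩ Leo ∩ Xiulan: 08:30-10:30, 14:00-16:15.
Mei ∩ Wei ∩ Priya ∩ Leo ∩ Xiulan ∩ Zane: 08:30-10:30, 14:00-16:15.

08:30-10:30, 14:00-16:15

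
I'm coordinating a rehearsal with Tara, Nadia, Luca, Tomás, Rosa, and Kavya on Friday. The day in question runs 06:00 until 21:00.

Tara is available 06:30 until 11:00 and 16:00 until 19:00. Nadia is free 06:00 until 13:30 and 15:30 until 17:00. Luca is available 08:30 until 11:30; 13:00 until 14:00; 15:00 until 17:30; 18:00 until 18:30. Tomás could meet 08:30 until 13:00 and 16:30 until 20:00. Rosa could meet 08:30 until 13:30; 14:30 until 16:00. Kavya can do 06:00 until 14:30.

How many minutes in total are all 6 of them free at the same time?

Tara ∩ Nadia: 06:30-11:00, 16:00-17:00.
Tara ∩ Nadia ∩ Luca: 08:30-11:00, 16:00-17:00.
Tara ∩ Nadia ∩ Luca ∩ Tomás: 08:30-11:00, 16:30-17:00.
Tara ∩ Nadia ∩ Luca ∩ Tomás ∩ Rosa: 08:30-11:00.
Tara ∩ Nadia ∩ Luca ∩ Tomás ∩ Rosa ∩ Kavya: 08:30-11:00.
That's a single block of 150 minutes.

150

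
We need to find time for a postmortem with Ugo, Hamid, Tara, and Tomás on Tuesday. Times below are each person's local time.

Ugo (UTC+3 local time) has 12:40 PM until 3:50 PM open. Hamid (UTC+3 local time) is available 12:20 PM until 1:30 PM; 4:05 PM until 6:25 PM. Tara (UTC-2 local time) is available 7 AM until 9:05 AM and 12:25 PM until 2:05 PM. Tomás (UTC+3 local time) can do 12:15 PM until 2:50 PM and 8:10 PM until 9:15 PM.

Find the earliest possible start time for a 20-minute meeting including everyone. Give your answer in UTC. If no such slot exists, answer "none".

Ugo in UTC: 09:40-12:50 (subtract 3h to convert from UTC+3).
Hamid in UTC: 09:20-10:30, 13:05-15:25 (subtract 3h to convert from UTC+3).
Tara in UTC: 09:00-11:05, 14:25-16:05 (add 2h to convert from UTC-2).
Tomás in UTC: 09:15-11:50, 17:10-18:15 (subtract 3h to convert from UTC+3).
Ugo ∩ Hamid: 09:40-10:30.
Ugo ∩ Hamid ∩ Tara: 09:40-10:30.
Ugo ∩ Hamid ∩ Tara ∩ Tomás: 09:40-10:30.
The first common window of at least 20 minutes is 09:40-10:30, so the earliest start is 09:40.

09:40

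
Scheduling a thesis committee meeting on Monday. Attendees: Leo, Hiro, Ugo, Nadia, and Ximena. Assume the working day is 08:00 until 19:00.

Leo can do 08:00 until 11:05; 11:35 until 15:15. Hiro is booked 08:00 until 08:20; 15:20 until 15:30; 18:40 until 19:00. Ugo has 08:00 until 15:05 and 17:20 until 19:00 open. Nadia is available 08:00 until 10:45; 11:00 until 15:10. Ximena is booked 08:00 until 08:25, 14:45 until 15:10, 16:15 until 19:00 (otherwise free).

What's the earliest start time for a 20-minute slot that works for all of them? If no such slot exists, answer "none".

08:25

Leo free: 08:00-11:05, 11:35-15:15.
Hiro free: 08:20-15:20, 15:30-18:40 (invert busy blocks within the working day).
Ugo free: 08:00-15:05, 17:20-19:00.
Nadia free: 08:00-10:45, 11:00-15:10.
Ximena free: 08:25-14:45, 15:10-16:15 (invert busy blocks within the working day).
Leo ∩ Hiro: 08:20-11:05, 11:35-15:15.
Leo ∩ Hiro ∩ Ugo: 08:20-11:05, 11:35-15:05.
Leo ∩ Hiro ∩ Ugo ∩ Nadia: 08:20-10:45, 11:00-11:05, 11:35-15:05.
Leo ∩ Hiro ∩ Ugo ∩ Nadia ∩ Ximena: 08:25-10:45, 11:00-11:05, 11:35-14:45.
Those are the intersection windows.
The first common window of at least 20 minutes is 08:25-10:45, so the earliest start is 08:25.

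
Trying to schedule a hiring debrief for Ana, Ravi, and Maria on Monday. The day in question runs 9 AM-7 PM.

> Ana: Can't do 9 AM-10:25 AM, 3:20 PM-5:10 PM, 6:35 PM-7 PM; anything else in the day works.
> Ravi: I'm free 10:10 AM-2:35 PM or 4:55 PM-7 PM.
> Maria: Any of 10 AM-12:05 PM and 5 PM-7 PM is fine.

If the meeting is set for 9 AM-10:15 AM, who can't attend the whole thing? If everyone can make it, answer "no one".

Ana free: 10:25-15:20, 17:10-18:35 (invert busy blocks within the working day).
Ravi free: 10:10-14:35, 16:55-19:00.
Maria free: 10:00-12:05, 17:00-19:00.
Ana: not fully free for 09:00-10:15. Ravi: not fully free for 09:00-10:15. Maria: not fully free for 09:00-10:15.

Ana, Maria, Ravi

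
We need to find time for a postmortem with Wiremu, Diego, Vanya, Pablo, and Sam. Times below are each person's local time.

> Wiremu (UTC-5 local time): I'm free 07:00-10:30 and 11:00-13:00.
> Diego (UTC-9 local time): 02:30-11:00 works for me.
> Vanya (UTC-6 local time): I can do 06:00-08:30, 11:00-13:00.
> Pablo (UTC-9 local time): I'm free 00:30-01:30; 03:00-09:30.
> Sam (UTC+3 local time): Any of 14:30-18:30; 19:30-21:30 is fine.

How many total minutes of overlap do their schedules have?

210

Wiremu in UTC: 12:00-15:30, 16:00-18:00 (add 5h to convert from UTC-5).
Diego in UTC: 11:30-20:00 (add 9h to convert from UTC-9).
Vanya in UTC: 12:00-14:30, 17:00-19:00 (add 6h to convert from UTC-6).
Pablo in UTC: 09:30-10:30, 12:00-18:30 (add 9h to convert from UTC-9).
Sam in UTC: 11:30-15:30, 16:30-18:30 (subtract 3h to convert from UTC+3).
Wiremu ∩ Diego: 12:00-15:30, 16:00-18:00.
Wiremu ∩ Diego ∩ Vanya: 12:00-14:30, 17:00-18:00.
Wiremu ∩ Diego ∩ Vanya ∩ Pablo: 12:00-14:30, 17:00-18:00.
Wiremu ∩ Diego ∩ Vanya ∩ Pablo ∩ Sam: 12:00-14:30, 17:00-18:00.
Summing the common windows: 150 + 60 = 210 minutes.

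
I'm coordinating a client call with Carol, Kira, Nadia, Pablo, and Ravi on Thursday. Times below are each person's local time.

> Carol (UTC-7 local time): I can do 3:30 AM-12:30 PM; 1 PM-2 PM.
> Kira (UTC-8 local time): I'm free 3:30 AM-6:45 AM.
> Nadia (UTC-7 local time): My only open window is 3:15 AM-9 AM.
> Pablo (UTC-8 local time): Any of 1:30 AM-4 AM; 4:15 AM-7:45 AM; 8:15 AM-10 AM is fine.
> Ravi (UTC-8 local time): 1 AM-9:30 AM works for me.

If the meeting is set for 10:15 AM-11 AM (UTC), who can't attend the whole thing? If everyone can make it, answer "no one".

Carol, Kira

Carol in UTC: 10:30-19:30, 20:00-21:00 (add 7h to convert from UTC-7).
Kira in UTC: 11:30-14:45 (add 8h to convert from UTC-8).
Nadia in UTC: 10:15-16:00 (add 7h to convert from UTC-7).
Pablo in UTC: 09:30-12:00, 12:15-15:45, 16:15-18:00 (add 8h to convert from UTC-8).
Ravi in UTC: 09:00-17:30 (add 8h to convert from UTC-8).
Carol: not fully free for 10:15-11:00. Kira: not fully free for 10:15-11:00. Nadia: free for 10:15-11:00. Pablo: free for 10:15-11:00. Ravi: free for 10:15-11:00.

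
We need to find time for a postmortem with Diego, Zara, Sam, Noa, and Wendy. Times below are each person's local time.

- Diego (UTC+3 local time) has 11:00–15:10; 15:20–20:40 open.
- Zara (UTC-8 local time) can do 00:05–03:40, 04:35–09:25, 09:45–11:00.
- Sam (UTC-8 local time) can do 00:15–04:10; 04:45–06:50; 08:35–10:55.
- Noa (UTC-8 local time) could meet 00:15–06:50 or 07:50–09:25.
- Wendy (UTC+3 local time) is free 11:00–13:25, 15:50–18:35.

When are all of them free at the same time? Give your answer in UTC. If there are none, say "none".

Diego in UTC: 08:00-12:10, 12:20-17:40 (subtract 3h to convert from UTC+3).
Zara in UTC: 08:05-11:40, 12:35-17:25, 17:45-19:00 (add 8h to convert from UTC-8).
Sam in UTC: 08:15-12:10, 12:45-14:50, 16:35-18:55 (add 8h to convert from UTC-8).
Noa in UTC: 08:15-14:50, 15:50-17:25 (add 8h to convert from UTC-8).
Wendy in UTC: 08:00-10:25, 12:50-15:35 (subtract 3h to convert from UTC+3).
Diego ∩ Zara: 08:05-11:40, 12:35-17:25.
Diego ∩ Zara ∩ Sam: 08:15-11:40, 12:45-14:50, 16:35-17:25.
Diego ∩ Zara ∩ Sam ∩ Noa: 08:15-11:40, 12:45-14:50, 16:35-17:25.
Diego ∩ Zara ∩ Sam ∩ Noa ∩ Wendy: 08:15-10:25, 12:50-14:50.

08:15-10:25, 12:50-14:50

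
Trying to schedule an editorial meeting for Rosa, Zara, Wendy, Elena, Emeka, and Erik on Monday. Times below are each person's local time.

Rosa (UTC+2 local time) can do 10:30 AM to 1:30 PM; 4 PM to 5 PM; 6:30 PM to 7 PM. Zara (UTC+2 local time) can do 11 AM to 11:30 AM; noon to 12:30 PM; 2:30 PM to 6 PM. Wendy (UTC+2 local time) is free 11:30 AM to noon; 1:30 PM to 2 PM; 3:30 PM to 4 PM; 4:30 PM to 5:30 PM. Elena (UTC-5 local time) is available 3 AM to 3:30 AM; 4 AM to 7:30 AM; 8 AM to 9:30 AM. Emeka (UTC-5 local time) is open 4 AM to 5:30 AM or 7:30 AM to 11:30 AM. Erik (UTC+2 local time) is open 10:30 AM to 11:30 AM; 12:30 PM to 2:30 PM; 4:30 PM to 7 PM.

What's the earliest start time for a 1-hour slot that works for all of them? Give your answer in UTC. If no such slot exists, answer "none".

none

Rosa in UTC: 08:30-11:30, 14:00-15:00, 16:30-17:00 (subtract 2h to convert from UTC+2).
Zara in UTC: 09:00-09:30, 10:00-10:30, 12:30-16:00 (subtract 2h to convert from UTC+2).
Wendy in UTC: 09:30-10:00, 11:30-12:00, 13:30-14:00, 14:30-15:30 (subtract 2h to convert from UTC+2).
Elena in UTC: 08:00-08:30, 09:00-12:30, 13:00-14:30 (add 5h to convert from UTC-5).
Emeka in UTC: 09:00-10:30, 12:30-16:30 (add 5h to convert from UTC-5).
Erik in UTC: 08:30-09:30, 10:30-12:30, 14:30-17:00 (subtract 2h to convert from UTC+2).
Rosa ∩ Zara: 09:00-09:30, 10:00-10:30, 14:00-15:00.
Rosa ∩ Zara ∩ Wendy: 14:30-15:00.
Rosa ∩ Zara ∩ Wendy ∩ Elena: ∅.
Rosa ∩ Zara ∩ Wendy ∩ Elena ∩ Emeka: ∅.
Rosa ∩ Zara ∩ Wendy ∩ Elena ∩ Emeka ∩ Erik: ∅.
There is no time when everyone is free.
No common window is at least 60 minutes long.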